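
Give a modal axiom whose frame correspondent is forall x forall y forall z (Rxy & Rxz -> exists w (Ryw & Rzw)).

◇□r → □◇r

A defining formula is ◇□r → □◇r (the .2 axiom).
Suppose ◇□r→□◇r is valid. Take Rxy, Rxz and set V(r)={w : Ryw}. Then □r at y so ◇□r at x, so □◇r at x, so ◇r at z, giving w with Rzw and Ryw.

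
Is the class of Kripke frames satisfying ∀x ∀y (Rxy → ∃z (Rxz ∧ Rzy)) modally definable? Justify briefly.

This is a Sahlqvist condition; the C4 axiom □□r → □r defines it.
Suppose □□r→□r is valid. Take Rxy and set V(r)={w : xR²w}. Then □□r at x, so □r at x, so r at y, i.e. ∃z(Rxz∧Rzy).

Yes — defined by □□r → □r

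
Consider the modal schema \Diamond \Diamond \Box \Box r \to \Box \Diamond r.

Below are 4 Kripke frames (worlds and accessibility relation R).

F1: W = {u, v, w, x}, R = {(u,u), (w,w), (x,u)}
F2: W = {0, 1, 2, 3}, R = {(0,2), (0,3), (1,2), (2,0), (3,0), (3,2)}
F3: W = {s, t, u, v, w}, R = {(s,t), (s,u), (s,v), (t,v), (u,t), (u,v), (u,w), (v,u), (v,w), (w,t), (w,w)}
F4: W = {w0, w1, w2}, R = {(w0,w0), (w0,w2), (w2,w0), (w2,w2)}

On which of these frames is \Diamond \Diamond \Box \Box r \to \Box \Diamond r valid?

Frame correspondent (Sahlqvist): \forall x \forall y \forall z ((x R^2 y \wedge xRz) \to \exists w (y R^2 w \wedge zRw)) — i.e. a generalized confluence (Geach) condition.
F1: holds.
F2: fails — 0R²2, 0R2 but no w with 2R²w and 2Rw.
F3: fails — sR²t, sRt but no w* with tR²w* and tRw*.
F4: holds.

F1, F4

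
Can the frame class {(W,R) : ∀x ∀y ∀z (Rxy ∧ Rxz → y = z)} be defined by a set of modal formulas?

Yes: it is partial functionality, defined by the CD schema ◇p → □p.
Suppose ◇p→□p is valid. Take Rxy, Rxz and set V(p)={y}. Then ◇p at x, so □p at x, so p at z, i.e. z=y.

Yes, by ◇p → □p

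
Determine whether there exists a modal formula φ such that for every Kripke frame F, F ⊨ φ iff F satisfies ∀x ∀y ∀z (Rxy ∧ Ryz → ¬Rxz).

No — not modally definable

Any modally definable frame class is closed under surjective bounded morphisms.
The 5-cycle (worlds 0,1,2,3,4 with 0→1→2→3→4→0) is intransitive. Mapping every world to a single reflexive point • is a surjective bounded morphism; the reflexive point is not intransitive (R••∧R•• but R••).
Hence intransitivity is not modally definable.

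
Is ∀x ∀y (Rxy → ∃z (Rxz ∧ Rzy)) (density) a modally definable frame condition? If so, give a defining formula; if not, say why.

Definable; □□q → □q defines it

This is a Sahlqvist condition; the C4 axiom □□q → □q defines it.
Suppose □□q→□q is valid. Take Rxy and set V(q)={w : xR²w}. Then □□q at x, so □q at x, so q at y, i.e. ∃z(Rxz∧Rzy).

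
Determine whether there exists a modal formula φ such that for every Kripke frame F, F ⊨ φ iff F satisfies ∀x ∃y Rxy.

Definable; □r → ◇r defines it

The condition is seriality. A defining modal formula is □r → ◇r.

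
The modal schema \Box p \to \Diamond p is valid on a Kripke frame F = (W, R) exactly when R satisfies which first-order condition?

Suppose □p→◇p is valid. At any x set V(p)=W. Then □p at x, so ◇p at x, so x has a successor.

seriality: \forall x \exists y Rxy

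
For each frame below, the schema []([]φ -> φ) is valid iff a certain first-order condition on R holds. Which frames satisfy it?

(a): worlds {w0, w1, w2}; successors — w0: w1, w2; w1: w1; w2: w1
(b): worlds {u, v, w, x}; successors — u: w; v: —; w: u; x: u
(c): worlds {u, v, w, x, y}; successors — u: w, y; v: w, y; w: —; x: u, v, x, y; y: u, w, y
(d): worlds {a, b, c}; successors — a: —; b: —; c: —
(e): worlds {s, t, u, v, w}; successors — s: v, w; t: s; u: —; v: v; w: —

This is the axiom for shift-reflexivity; its first-order frame correspondent is forall x forall y (Rxy -> Ryy).
(a): fails — Rw0w2 but not Rw2w2.
(b): fails — Rwu but not Ruu.
(c): fails — Ruw but not Rww.
(d): condition met.
(e): fails — Rts but not Rss.
Valid on: (d).

(d)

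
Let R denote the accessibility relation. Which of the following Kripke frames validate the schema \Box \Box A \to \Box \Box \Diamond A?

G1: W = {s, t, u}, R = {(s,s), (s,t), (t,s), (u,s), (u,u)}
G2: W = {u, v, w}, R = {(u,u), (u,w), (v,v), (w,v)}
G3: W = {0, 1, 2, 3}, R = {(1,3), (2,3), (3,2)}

This is the axiom for a generalized confluence (Geach) condition; its first-order frame correspondent is \forall x \forall z (x R^2 z \to \exists w (x R^2 w \wedge zRw)).
G1: holds.
G2: holds.
G3: fails — 1R²2 but no w with 1R²w and 2Rw.

G1, G2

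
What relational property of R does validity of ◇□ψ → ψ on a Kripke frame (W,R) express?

Equivalently (dual form): ψ → □◇ψ.
Suppose ψ→□◇ψ is valid. Take Rxy and set V(ψ)={x}. Then ψ at x, so □◇ψ at x, so ◇ψ at y, so some z with Ryz has ψ; z=x, i.e. Ryx.
Conversely, any frame satisfying ∀x ∀y (Rxy → Ryx) validates the schema.
So the correspondent is symmetry.

symmetry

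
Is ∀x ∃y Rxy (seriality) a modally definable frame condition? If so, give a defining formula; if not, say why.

Definable; □p → ◇p defines it

This is a Sahlqvist condition; the D axiom □p → ◇p defines it.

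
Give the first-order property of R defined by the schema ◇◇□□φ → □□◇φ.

This is a Sahlqvist (Geach-type) schema ◇^2□^2φ → □^2◇^1φ.
Minimal-valuation argument: fix x; take any y with xR^2y and any z with xR^2z. Set V(φ) to the set of worlds R-reachable from y in exactly 2 steps. Then □^2φ holds at y, so the antecedent holds at x; validity forces ◇^1φ at z, giving a w with zR^1w and yR^2w.
First-order correspondent: ∀x ∀y ∀z ((xR²y ∧ xR²z) → ∃w (yR²w ∧ zRw)).

∀x ∀y ∀z ((xR²y ∧ xR²z) → ∃w (yR²w ∧ zRw))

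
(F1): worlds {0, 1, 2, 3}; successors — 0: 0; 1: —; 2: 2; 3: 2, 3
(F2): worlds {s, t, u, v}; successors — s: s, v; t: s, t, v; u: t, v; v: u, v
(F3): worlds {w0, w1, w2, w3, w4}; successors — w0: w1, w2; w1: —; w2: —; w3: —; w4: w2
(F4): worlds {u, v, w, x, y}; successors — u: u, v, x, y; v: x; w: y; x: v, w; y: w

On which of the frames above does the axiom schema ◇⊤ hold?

This is the axiom for seriality; its first-order frame correspondent is ∀x ∃y Rxy.
(F1): fails — world 1 has no successor.
(F2): ✓.
(F3): fails — world w1 has no successor.
(F4): ✓.

(F2), (F4)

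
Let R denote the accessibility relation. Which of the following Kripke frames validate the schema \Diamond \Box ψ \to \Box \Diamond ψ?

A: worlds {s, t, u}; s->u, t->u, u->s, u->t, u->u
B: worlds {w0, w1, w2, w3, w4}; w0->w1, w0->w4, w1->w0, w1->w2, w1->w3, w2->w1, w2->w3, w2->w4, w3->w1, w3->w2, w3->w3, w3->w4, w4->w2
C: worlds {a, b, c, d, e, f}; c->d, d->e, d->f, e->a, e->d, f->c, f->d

The schema corresponds to convergence: \forall x \forall y \forall z (Rxy \wedge Rxz \to \exists w (Ryw \wedge Rzw)).
A: holds.
B: fails — Rw3w2 and Rw3w4 but w2 and w4 have no common successor.
C: fails — Rea and Rea but a and a have no common successor.

A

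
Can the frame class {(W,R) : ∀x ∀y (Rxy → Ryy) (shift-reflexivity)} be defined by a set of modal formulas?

Yes — defined by □(□q → q)

This is a Sahlqvist condition; the T□ axiom □(□q → q) defines it.
Suppose □(□q→q) is valid. Take Rxy and set V(q)={w : Ryw}. Then at y, □q holds; since □(□q→q) at x, □q→q at y, so q at y, i.e. Ryy.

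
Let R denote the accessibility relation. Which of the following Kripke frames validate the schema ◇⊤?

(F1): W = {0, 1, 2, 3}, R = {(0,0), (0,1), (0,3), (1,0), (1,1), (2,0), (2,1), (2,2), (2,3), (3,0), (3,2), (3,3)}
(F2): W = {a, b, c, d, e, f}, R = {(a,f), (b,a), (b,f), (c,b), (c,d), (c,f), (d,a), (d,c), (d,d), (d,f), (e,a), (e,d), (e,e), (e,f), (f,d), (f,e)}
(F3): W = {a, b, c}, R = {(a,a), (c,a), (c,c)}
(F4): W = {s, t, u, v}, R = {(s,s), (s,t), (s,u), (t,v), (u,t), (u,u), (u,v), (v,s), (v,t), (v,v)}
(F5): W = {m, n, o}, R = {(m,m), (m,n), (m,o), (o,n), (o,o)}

(F1), (F2), (F4)

This is the axiom for seriality; its first-order frame correspondent is ∀x ∃y Rxy.
(F1): holds.
(F2): holds.
(F3): fails — world b has no successor.
(F4): holds.
(F5): fails — world n has no successor.
Valid on: (F1), (F2), (F4).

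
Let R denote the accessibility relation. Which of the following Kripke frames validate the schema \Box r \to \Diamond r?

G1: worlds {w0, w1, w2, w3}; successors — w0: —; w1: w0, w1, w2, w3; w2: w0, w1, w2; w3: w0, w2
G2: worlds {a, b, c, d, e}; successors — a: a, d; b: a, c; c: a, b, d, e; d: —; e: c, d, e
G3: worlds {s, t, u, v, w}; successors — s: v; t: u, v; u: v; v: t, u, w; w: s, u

This is the axiom for seriality; its first-order frame correspondent is \forall x \exists y Rxy.
G1: fails — world w0 has no successor.
G2: fails — world d has no successor.
G3: ✓.
Valid on: G3.

G3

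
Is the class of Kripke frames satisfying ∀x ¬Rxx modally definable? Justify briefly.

No — not modally definable

Any modally definable frame class is closed under surjective bounded morphisms.
The 4-cycle (worlds s,t,u,v with s→t→u→v→s) is irreflexive, and the map sending every world to a single reflexive point • is a surjective bounded morphism (forth: every edge maps to (•,•); back: every world has a successor). So any modal formula valid on the 4-cycle is also valid on the reflexive point, which is not irreflexive.
So the class is not modally definable.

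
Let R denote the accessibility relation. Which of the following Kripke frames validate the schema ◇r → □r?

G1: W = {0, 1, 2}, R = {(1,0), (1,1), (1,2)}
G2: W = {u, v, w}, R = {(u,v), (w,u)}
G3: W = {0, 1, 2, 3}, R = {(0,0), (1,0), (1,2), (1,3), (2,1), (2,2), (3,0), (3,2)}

Frame correspondent (Sahlqvist): ∀x ∀y ∀z (Rxy ∧ Rxz → y = z) — i.e. partial functionality.
G1: fails — 1 sees both 0 and 1.
G2: satisfies the condition.
G3: fails — 1 sees both 0 and 2.
Valid on: G2.

G2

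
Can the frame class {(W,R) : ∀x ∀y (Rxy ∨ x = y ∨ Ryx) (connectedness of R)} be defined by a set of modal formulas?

If a class were modally definable it would be closed under disjoint unions (Goldblatt–Thomason).
Take 4 disjoint single-world reflexive frames: each is trivially connected, but their disjoint union has 4 worlds with no edge between distinct components, so it is not connected.
So the class is not modally definable.

Not modally definable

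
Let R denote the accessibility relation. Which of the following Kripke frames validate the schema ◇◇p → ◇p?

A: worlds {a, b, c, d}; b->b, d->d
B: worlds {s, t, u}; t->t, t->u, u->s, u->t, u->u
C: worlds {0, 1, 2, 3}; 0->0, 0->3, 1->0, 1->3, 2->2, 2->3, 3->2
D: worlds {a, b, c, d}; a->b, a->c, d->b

A, D

Frame correspondent (Sahlqvist): ∀x ∀y ∀z (Rxy ∧ Ryz → Rxz) — i.e. transitivity.
A: holds.
B: fails — Rtu and Rus but not Rts.
C: fails — R32 and R23 but not R33.
D: holds.
Valid on: A, D.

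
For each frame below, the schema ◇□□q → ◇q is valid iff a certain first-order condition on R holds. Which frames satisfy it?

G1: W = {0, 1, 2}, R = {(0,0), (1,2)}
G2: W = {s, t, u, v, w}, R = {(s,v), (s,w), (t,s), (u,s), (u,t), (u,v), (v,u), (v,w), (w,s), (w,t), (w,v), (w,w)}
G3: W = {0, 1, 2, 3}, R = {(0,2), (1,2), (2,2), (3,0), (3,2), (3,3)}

Frame correspondent (Sahlqvist): ∀x ∀y (xRy → ∃w (yR²w ∧ xRw)) — i.e. a generalized confluence (Geach) condition.
G1: fails — 1R2 but no w with 2R²w and 1Rw.
G2: satisfies the condition.
G3: satisfies the condition.

G2, G3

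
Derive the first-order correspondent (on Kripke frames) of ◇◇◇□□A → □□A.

This is a Sahlqvist (Geach-type) schema ◇^3□^2A → □^2◇^0A.
Minimal-valuation argument: fix x; take any y with xR^3y and any z with xR^2z. Set V(A) to the set of worlds R-reachable from y in exactly 2 steps. Then □^2A holds at y, so the antecedent holds at x; validity forces ◇^0A at z, giving a w with zR^0w and yR^2w.
First-order correspondent: ∀x ∀y ∀z ((xR³y ∧ xR²z) → ∃w (yR²w ∧ z = w)).

∀x ∀y ∀z ((xR³y ∧ xR²z) → ∃w (yR²w ∧ z = w))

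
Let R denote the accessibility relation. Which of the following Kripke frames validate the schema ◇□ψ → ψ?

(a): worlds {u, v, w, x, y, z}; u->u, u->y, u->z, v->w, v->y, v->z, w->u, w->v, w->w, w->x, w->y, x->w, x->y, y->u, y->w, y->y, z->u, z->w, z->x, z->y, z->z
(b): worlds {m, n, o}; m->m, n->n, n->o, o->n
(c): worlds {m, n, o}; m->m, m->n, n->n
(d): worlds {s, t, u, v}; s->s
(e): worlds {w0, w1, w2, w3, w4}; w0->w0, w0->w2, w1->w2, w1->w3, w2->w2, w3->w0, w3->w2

This is the axiom for symmetry; its first-order frame correspondent is ∀x ∀y (Rxy → Ryx).
(a): fails — Rvz but not Rzv.
(b): satisfies the condition.
(c): fails — Rmn but not Rnm.
(d): satisfies the condition.
(e): fails — Rw1w2 but not Rw2w1.
Valid on: (b), (d).

(b), (d)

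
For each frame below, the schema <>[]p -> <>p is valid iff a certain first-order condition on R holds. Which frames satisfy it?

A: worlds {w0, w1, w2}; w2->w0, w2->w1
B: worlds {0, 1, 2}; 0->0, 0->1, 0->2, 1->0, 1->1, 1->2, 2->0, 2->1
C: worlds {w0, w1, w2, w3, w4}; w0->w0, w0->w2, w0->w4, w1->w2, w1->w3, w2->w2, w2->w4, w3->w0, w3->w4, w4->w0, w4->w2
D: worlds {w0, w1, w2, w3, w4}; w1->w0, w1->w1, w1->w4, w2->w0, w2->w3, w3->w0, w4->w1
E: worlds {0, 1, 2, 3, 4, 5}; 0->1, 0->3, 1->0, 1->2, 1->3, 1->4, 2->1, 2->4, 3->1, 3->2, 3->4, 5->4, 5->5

The schema corresponds to a generalized confluence (Geach) condition: forall x forall y (xRy -> exists w (yRw & xRw)).
A: fails — w2Rw0 but no w with w0Rw and w2Rw.
B: holds.
C: fails — w1Rw3 but no w with w3Rw and w1Rw.
D: fails — w1Rw0 but no w with w0Rw and w1Rw.
E: fails — 1R4 but no w with 4Rw and 1Rw.
Valid on: B.

B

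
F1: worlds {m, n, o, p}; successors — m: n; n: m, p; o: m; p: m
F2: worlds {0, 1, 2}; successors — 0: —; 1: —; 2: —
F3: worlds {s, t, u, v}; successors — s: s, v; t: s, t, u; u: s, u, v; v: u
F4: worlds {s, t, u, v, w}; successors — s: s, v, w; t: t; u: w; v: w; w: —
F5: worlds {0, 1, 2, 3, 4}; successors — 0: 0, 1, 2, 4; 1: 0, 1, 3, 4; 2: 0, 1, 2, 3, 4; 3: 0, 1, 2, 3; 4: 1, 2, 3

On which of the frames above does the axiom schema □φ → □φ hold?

F1, F2, F3, F4, F5

Frame correspondent (Sahlqvist): ∀x ∀z (xRz → ∃w (xRw ∧ z = w)) — i.e. a generalized confluence (Geach) condition.
F1: condition met.
F2: condition met.
F3: condition met.
F4: condition met.
F5: condition met.
Valid on: F1, F2, F3, F4, F5.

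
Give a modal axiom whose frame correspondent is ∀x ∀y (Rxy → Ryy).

The condition is shift-reflexivity. The T□ schema □(□q → q) defines it.
Suppose □(□q→q) is valid. Take Rxy and set V(q)={w : Ryw}. Then at y, □q holds; since □(□q→q) at x, □q→q at y, so q at y, i.e. Ryy.

□(□q → q)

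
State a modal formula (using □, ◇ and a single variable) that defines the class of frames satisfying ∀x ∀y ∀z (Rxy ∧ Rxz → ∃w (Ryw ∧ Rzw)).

The condition is convergence. The .2 schema ◇□ψ → □◇ψ defines it.
Suppose ◇□ψ→□◇ψ is valid. Take Rxy, Rxz and set V(ψ)={w : Ryw}. Then □ψ at y so ◇□ψ at x, so □◇ψ at x, so ◇ψ at z, giving w with Rzw and Ryw.

◇□ψ → □◇ψ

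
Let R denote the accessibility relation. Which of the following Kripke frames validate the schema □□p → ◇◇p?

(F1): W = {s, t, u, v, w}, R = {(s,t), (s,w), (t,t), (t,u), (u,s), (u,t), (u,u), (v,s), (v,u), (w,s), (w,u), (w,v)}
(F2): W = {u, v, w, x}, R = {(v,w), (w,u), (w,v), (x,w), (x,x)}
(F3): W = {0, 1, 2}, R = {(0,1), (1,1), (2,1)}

This is the axiom for a generalized confluence (Geach) condition; its first-order frame correspondent is ∀x ∃w (xR²w ∧ xR²w).
(F1): ✓.
(F2): fails — at u but no t with uR²t and uR²t.
(F3): ✓.
Valid on: (F1), (F3).

(F1), (F3)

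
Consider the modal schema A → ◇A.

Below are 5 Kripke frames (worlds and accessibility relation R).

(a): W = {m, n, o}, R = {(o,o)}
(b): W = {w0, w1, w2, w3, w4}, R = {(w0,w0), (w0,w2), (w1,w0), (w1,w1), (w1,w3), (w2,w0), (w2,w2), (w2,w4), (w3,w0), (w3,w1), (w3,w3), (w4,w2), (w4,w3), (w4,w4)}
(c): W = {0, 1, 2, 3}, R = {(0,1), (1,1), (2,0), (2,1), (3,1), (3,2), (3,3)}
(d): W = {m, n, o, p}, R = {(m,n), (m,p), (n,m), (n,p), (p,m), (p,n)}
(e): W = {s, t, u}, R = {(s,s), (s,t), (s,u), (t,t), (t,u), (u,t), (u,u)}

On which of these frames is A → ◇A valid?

(b), (e)

This is the axiom for reflexivity; its first-order frame correspondent is ∀x Rxx.
(a): fails — world m does not see itself.
(b): ✓.
(c): fails — world 0 does not see itself.
(d): fails — world m does not see itself.
(e): ✓.
Valid on: (b), (e).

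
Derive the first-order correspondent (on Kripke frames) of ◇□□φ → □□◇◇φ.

∀x ∀y ∀z ((xRy ∧ xR²z) → ∃w (yR²w ∧ zR²w))

This is a Sahlqvist (Geach-type) schema ◇^1□^2φ → □^2◇^2φ.
Minimal-valuation argument: fix x; take any y with xR^1y and any z with xR^2z. Set V(φ) to the set of worlds R-reachable from y in exactly 2 steps. Then □^2φ holds at y, so the antecedent holds at x; validity forces ◇^2φ at z, giving a w with zR^2w and yR^2w.
First-order correspondent: ∀x ∀y ∀z ((xRy ∧ xR²z) → ∃w (yR²w ∧ zR²w)).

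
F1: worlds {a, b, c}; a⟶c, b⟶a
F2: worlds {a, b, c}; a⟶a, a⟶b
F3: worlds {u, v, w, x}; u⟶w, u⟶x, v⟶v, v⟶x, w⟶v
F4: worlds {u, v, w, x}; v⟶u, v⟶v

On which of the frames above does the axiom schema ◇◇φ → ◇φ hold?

The schema corresponds to transitivity: ∀x ∀y ∀z (Rxy ∧ Ryz → Rxz).
F1: fails — Rba and Rac but not Rbc.
F2: holds.
F3: fails — Ruw and Rwv but not Ruv.
F4: holds.

F2, F4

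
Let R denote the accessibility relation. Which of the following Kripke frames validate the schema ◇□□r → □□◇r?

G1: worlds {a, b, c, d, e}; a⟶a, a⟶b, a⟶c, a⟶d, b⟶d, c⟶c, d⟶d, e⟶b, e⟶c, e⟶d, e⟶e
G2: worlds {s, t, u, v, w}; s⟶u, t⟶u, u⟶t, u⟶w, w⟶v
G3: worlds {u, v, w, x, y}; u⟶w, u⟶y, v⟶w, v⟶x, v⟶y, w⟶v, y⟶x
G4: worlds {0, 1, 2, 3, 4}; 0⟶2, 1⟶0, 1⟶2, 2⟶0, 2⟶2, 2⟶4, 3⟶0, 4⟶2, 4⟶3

G4

Frame correspondent (Sahlqvist): ∀x ∀y ∀z ((xRy ∧ xR²z) → ∃w (yR²w ∧ zRw)) — i.e. a generalized confluence (Geach) condition.
G1: fails — aRb, aR²c but no w with bR²w and cRw.
G2: fails — uRt, uR²v but no w* with tR²w* and vRw*.
G3: fails — uRw, uR²x but no t with wR²t and xRt.
G4: satisfies the condition.
Valid on: G4.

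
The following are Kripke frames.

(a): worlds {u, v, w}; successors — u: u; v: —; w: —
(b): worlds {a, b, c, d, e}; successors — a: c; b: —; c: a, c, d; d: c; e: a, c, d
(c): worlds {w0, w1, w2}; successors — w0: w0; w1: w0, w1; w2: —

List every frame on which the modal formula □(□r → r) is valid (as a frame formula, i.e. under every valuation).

(a), (c)

This is the axiom for shift-reflexivity; its first-order frame correspondent is ∀x ∀y (Rxy → Ryy).
(a): holds.
(b): fails — Rcd but not Rdd.
(c): holds.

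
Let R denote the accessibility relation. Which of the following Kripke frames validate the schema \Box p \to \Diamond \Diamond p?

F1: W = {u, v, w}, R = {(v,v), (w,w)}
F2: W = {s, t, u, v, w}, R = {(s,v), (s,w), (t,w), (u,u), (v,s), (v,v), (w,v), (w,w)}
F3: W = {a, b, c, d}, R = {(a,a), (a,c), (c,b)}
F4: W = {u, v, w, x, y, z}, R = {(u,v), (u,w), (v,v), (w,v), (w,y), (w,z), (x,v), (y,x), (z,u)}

This is the axiom for a generalized confluence (Geach) condition; its first-order frame correspondent is \forall x \exists w (xRw \wedge x R^2 w).
F1: fails — at u but no t with uRt and uR²t.
F2: satisfies the condition.
F3: fails — at b but no w with bRw and bR²w.
F4: fails — at y but no t with yRt and yR²t.

F2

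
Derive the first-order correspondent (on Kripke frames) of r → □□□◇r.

∀x ∀z (xR³z → ∃w (x = w ∧ zRw))

This is a Sahlqvist (Geach-type) schema ◇^0□^0r → □^3◇^1r.
Minimal-valuation argument: fix x; take any y with xR^0y and any z with xR^3z. Set V(r) to the set of worlds R-reachable from y in exactly 0 steps. Then □^0r holds at y, so the antecedent holds at x; validity forces ◇^1r at z, giving a w with zR^1w and yR^0w.
First-order correspondent: ∀x ∀z (xR³z → ∃w (x = w ∧ zRw)).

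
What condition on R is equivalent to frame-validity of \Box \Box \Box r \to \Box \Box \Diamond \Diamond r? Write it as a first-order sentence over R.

\forall x \forall z (x R^2 z \to \exists w (x R^3 w \wedge z R^2 w))

This is a Sahlqvist (Geach-type) schema ◇^0□^3r → □^2◇^2r.
Minimal-valuation argument: fix x; take any y with xR^0y and any z with xR^2z. Set V(r) to the set of worlds R-reachable from y in exactly 3 steps. Then □^3r holds at y, so the antecedent holds at x; validity forces ◇^2r at z, giving a w with zR^2w and yR^3w.
First-order correspondent: \forall x \forall z (x R^2 z \to \exists w (x R^3 w \wedge z R^2 w)).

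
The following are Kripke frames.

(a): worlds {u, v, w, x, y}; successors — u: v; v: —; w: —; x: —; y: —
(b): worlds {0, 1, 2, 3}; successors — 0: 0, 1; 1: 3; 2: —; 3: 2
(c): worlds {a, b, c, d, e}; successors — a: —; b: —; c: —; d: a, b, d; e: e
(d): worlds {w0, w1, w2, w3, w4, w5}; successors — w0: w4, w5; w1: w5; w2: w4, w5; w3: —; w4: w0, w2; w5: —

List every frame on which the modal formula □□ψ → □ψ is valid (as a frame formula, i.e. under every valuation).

(c)

This is the axiom for density; its first-order frame correspondent is ∀x ∀y (Rxy → ∃z (Rxz ∧ Rzy)).
(a): fails — Ruv but no z with Ruz and Rzv.
(b): fails — R32 but no z with R3z and Rz2.
(c): condition met.
(d): fails — Rw1w5 but no z with Rw1z and Rzw5.
Valid on: (c).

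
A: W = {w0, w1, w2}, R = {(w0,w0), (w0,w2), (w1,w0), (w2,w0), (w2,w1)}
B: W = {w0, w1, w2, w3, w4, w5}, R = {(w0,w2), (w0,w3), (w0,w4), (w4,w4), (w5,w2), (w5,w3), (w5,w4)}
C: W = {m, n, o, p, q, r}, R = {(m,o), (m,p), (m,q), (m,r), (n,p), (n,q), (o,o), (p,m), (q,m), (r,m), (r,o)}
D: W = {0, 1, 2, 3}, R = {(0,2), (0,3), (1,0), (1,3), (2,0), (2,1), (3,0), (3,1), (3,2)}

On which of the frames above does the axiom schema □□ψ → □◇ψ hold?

A, C, D

This is the axiom for a generalized confluence (Geach) condition; its first-order frame correspondent is ∀x ∀z (xRz → ∃w (xR²w ∧ zRw)).
A: holds.
B: fails — w0Rw2 but no w with w0R²w and w2Rw.
C: holds.
D: holds.
Valid on: A, C, D.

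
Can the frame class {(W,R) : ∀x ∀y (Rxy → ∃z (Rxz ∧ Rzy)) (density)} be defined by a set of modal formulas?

The condition is density. A defining modal formula is □□r → □r.
Suppose □□r→□r is valid. Take Rxy and set V(r)={w : xR²w}. Then □□r at x, so □r at x, so r at y, i.e. ∃z(Rxz∧Rzy).

Yes, by □□r → □r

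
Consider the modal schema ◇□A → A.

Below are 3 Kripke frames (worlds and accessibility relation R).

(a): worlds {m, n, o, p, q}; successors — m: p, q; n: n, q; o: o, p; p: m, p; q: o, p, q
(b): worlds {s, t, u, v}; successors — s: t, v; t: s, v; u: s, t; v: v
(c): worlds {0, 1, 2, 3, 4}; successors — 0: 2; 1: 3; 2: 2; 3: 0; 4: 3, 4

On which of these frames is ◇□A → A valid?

The schema corresponds to symmetry: ∀x ∀y (Rxy → Ryx).
(a): fails — Rop but not Rpo.
(b): fails — Rtv but not Rvt.
(c): fails — R02 but not R20.
Valid on no frame.

none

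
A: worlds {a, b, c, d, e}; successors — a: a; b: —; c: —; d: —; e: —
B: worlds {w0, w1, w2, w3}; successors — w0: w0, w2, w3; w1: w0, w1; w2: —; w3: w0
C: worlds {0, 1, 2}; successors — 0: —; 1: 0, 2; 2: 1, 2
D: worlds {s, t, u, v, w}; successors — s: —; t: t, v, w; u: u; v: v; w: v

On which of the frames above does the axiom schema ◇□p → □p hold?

This is the axiom for the Euclidean property; its first-order frame correspondent is ∀x ∀y ∀z (Rxy ∧ Rxz → Ryz).
A: satisfies the condition.
B: fails — Rw0w2 and Rw0w2 but not Rw2w2.
C: fails — R12 and R10 but not R20.
D: fails — Rtv and Rtw but not Rvw.

A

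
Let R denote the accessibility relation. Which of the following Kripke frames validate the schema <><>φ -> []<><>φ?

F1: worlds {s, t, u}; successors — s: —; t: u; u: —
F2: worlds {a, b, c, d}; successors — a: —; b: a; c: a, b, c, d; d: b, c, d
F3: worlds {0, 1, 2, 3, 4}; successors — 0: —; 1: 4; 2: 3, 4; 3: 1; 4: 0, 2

This is the axiom for a generalized confluence (Geach) condition; its first-order frame correspondent is forall x forall y forall z ((x R^2 y & xRz) -> exists w (y = w & z R^2 w)).
F1: condition met.
F2: fails — cR²a, cRa but no w with a=w and aR²w.
F3: fails — 1R²0, 1R4 but no w with 0=w and 4R²w.

F1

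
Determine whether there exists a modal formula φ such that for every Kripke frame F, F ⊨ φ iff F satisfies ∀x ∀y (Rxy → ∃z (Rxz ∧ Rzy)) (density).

Definable; □□r → □r defines it

The condition is density. A defining modal formula is □□r → □r.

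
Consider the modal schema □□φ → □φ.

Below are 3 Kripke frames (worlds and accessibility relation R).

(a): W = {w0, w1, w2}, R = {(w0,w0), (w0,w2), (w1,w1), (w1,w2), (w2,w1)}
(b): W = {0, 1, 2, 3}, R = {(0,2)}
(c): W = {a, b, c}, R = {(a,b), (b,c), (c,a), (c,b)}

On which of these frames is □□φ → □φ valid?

This is the axiom for density; its first-order frame correspondent is ∀x ∀y (Rxy → ∃z (Rxz ∧ Rzy)).
(a): ✓.
(b): fails — R02 but no z with R0z and Rz2.
(c): fails — Rca but no z with Rcz and Rza.
Valid on: (a).

(a)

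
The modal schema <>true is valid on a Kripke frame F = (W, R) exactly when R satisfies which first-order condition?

seriality

◇⊤ holds at w iff w has a successor, so frame-validity of ◇⊤ is exactly seriality. Equivalently via □A → ◇A:
Suppose □A→◇A is valid. At any x set V(A)=W. Then □A at x, so ◇A at x, so x has a successor.
Conversely, on a frame with seriality the schema holds at every world under every valuation.
Frame condition: forall x exists y Rxy.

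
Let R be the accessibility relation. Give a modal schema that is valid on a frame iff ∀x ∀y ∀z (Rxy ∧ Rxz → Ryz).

◇s → □◇s

A defining formula is ◇s → □◇s (the 5 axiom).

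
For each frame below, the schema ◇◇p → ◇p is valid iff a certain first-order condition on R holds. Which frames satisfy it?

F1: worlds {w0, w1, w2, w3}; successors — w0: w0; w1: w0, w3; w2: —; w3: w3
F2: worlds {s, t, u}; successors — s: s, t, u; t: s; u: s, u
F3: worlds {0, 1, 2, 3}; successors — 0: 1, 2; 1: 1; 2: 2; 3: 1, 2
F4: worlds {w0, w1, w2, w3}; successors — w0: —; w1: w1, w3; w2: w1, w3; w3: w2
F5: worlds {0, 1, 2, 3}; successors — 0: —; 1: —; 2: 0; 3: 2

F1, F3

The schema corresponds to transitivity: ∀x ∀y ∀z (Rxy ∧ Ryz → Rxz).
F1: condition met.
F2: fails — Rus and Rst but not Rut.
F3: condition met.
F4: fails — Rw3w2 and Rw2w1 but not Rw3w1.
F5: fails — R32 and R20 but not R30.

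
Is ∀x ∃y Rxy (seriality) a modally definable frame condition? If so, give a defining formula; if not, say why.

This is a Sahlqvist condition; the D axiom □q → ◇q defines it.
Suppose □q→◇q is valid. At any x set V(q)=W. Then □q at x, so ◇q at x, so x has a successor.

Yes, by □q → ◇q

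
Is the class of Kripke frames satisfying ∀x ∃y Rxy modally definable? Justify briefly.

Definable; □p → ◇p defines it

This is a Sahlqvist condition; the D axiom □p → ◇p defines it.
Suppose □p→◇p is valid. At any x set V(p)=W. Then □p at x, so ◇p at x, so x has a successor.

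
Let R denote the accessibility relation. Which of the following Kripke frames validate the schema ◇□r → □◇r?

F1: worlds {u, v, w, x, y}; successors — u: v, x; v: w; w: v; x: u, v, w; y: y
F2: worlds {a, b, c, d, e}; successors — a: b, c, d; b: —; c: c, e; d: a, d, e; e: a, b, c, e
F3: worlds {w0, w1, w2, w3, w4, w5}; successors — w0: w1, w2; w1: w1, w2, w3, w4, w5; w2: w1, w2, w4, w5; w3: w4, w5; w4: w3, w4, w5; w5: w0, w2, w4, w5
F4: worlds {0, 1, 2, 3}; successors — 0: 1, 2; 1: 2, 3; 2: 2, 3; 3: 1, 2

F4

This is the axiom for convergence; its first-order frame correspondent is ∀x ∀y ∀z (Rxy ∧ Rxz → ∃w (Ryw ∧ Rzw)).
F1: fails — Rxw and Rxv but w and v have no common successor.
F2: fails — Rab and Rab but b and b have no common successor.
F3: fails — Rw5w4 and Rw5w0 but w4 and w0 have no common successor.
F4: ✓.
Valid on: F4.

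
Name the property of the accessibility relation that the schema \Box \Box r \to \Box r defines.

This is the C4 axiom.
Its frame correspondent is density — \forall x \forall y (Rxy \to \exists z (Rxz \wedge Rzy)).

Density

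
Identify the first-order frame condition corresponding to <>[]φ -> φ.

This is a form of the B axiom.
Its frame correspondent is symmetry — forall x forall y (Rxy -> Ryx).

symmetry: forall x forall y (Rxy -> Ryx)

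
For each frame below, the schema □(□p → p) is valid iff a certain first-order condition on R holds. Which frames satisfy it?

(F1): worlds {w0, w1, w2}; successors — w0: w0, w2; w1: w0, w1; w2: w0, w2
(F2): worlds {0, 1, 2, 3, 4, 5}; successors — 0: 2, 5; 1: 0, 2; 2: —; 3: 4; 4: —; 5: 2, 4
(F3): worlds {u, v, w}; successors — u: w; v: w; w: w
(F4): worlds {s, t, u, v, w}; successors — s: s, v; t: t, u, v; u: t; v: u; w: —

The schema corresponds to shift-reflexivity: ∀x ∀y (Rxy → Ryy).
(F1): condition met.
(F2): fails — R10 but not R00.
(F3): condition met.
(F4): fails — Rtv but not Rvv.

(F1), (F3)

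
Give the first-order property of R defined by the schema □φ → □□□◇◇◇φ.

∀x ∀z (xR³z → ∃w (xRw ∧ zR³w))

This is a Sahlqvist (Geach-type) schema ◇^0□^1φ → □^3◇^3φ.
First-order correspondent: ∀x ∀z (xR³z → ∃w (xRw ∧ zR³w)).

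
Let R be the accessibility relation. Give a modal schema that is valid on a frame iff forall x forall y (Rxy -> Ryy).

□(□s → s)

A defining formula is □(□s → s) (the T□ axiom).
Suppose □(□s→s) is valid. Take Rxy and set V(s)={w : Ryw}. Then at y, □s holds; since □(□s→s) at x, □s→s at y, so s at y, i.e. Ryy.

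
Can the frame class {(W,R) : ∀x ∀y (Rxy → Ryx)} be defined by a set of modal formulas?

This is a Sahlqvist condition; the B axiom q → □◇q defines it.
Suppose q→□◇q is valid. Take Rxy and set V(q)={x}. Then q at x, so □◇q at x, so ◇q at y, so some z with Ryz has q; z=x, i.e. Ryx.

Definable; q → □◇q defines it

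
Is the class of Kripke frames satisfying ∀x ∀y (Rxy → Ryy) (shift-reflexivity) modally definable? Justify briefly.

Yes — defined by □(□r → r)

The condition is shift-reflexivity. A defining modal formula is □(□r → r).
Suppose □(□r→r) is valid. Take Rxy and set V(r)={w : Ryw}. Then at y, □r holds; since □(□r→r) at x, □r→r at y, so r at y, i.e. Ryy.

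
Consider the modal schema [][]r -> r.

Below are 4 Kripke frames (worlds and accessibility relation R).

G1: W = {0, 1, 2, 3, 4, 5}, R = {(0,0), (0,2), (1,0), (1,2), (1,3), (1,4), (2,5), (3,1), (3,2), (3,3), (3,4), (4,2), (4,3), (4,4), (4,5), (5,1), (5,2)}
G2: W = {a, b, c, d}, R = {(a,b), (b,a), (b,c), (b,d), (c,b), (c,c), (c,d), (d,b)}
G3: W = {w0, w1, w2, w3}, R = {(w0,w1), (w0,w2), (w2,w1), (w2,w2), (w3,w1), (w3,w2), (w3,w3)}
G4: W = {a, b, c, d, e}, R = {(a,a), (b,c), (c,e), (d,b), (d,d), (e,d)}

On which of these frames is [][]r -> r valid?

G1, G2

The schema corresponds to a generalized confluence (Geach) condition: forall x exists w (x R^2 w & x = w).
G1: satisfies the condition.
G2: satisfies the condition.
G3: fails — at w0 but no w with w0R²w and w0=w.
G4: fails — at b but no w with bR²w and b=w.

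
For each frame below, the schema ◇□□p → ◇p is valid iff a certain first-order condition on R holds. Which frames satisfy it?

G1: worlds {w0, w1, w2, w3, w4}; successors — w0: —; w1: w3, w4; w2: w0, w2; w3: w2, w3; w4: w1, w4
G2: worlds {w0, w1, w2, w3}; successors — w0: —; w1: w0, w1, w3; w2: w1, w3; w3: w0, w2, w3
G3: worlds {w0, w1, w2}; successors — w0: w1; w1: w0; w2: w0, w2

This is the axiom for a generalized confluence (Geach) condition; its first-order frame correspondent is ∀x ∀y (xRy → ∃w (yR²w ∧ xRw)).
G1: fails — w2Rw0 but no w with w0R²w and w2Rw.
G2: fails — w1Rw0 but no w with w0R²w and w1Rw.
G3: satisfies the condition.

G3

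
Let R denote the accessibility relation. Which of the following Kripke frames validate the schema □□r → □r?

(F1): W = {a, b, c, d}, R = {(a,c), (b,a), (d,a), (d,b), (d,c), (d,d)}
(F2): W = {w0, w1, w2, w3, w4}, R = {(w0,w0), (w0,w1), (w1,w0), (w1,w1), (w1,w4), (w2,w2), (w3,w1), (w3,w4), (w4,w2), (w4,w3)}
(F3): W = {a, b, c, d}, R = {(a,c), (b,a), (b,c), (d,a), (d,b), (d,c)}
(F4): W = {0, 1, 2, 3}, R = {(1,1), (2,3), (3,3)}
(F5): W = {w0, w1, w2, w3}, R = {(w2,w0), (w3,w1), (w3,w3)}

(F4)

Frame correspondent (Sahlqvist): ∀x ∀y (Rxy → ∃z (Rxz ∧ Rzy)) — i.e. density.
(F1): fails — Rba but no z with Rbz and Rza.
(F2): fails — Rw4w3 but no z with Rw4z and Rzw3.
(F3): fails — Rba but no z with Rbz and Rza.
(F4): condition met.
(F5): fails — Rw2w0 but no z with Rw2z and Rzw0.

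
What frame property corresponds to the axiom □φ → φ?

Reflexivity

This is the T axiom.
Its frame correspondent is reflexivity — ∀x Rxx.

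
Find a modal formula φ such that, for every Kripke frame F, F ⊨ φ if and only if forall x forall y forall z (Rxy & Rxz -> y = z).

◇q → □q

A defining formula is ◇q → □q (the CD axiom).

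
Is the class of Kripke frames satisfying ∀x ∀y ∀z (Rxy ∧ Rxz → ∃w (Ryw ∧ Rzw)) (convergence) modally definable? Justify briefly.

Definable; ◇□r → □◇r defines it

The condition is convergence. A defining modal formula is ◇□r → □◇r.
Suppose ◇□r→□◇r is valid. Take Rxy, Rxz and set V(r)={w : Ryw}. Then □r at y so ◇□r at x, so □◇r at x, so ◇r at z, giving w with Rzw and Ryw.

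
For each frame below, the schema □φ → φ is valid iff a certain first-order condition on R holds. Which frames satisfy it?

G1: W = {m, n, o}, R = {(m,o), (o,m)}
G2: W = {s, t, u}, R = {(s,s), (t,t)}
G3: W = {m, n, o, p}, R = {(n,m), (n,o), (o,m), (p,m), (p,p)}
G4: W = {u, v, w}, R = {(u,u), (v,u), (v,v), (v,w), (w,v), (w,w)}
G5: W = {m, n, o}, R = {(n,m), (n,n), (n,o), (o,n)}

The schema corresponds to reflexivity: ∀x Rxx.
G1: fails — world m does not see itself.
G2: fails — world u does not see itself.
G3: fails — world m does not see itself.
G4: condition met.
G5: fails — world m does not see itself.
Valid on: G4.

G4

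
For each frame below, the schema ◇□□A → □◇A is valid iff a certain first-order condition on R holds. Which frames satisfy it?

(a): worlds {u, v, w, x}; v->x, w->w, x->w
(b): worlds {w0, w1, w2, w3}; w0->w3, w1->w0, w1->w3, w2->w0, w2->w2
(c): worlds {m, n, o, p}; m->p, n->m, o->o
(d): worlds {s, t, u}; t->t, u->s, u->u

(a)

Frame correspondent (Sahlqvist): ∀x ∀y ∀z ((xRy ∧ xRz) → ∃w (yR²w ∧ zRw)) — i.e. a generalized confluence (Geach) condition.
(a): holds.
(b): fails — w0Rw3, w0Rw3 but no w with w3R²w and w3Rw.
(c): fails — mRp, mRp but no w with pR²w and pRw.
(d): fails — uRs, uRs but no w with sR²w and sRw.
Valid on: (a).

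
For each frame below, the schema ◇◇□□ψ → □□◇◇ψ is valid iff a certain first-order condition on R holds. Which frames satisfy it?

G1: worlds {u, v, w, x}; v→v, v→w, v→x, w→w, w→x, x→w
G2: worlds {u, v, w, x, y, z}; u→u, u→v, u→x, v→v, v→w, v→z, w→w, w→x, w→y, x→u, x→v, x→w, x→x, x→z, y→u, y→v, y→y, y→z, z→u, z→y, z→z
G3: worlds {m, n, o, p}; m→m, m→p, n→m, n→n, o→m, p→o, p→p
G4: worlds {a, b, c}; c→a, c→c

G1, G2, G3

This is the axiom for a generalized confluence (Geach) condition; its first-order frame correspondent is ∀x ∀y ∀z ((xR²y ∧ xR²z) → ∃w (yR²w ∧ zR²w)).
G1: holds.
G2: holds.
G3: holds.
G4: fails — cR²a, cR²a but no w with aR²w and aR²w.
Valid on: G1, G2, G3.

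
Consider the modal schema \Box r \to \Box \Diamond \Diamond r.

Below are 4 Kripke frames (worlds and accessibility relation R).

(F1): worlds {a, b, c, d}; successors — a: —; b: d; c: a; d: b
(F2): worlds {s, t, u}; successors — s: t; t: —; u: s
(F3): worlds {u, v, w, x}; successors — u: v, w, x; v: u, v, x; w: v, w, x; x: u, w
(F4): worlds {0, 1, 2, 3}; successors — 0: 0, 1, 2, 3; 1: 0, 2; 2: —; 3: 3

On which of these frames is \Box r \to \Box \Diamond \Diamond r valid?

(F3)

This is the axiom for a generalized confluence (Geach) condition; its first-order frame correspondent is \forall x \forall z (xRz \to \exists w (xRw \wedge z R^2 w)).
(F1): fails — cRa but no w with cRw and aR²w.
(F2): fails — sRt but no w with sRw and tR²w.
(F3): satisfies the condition.
(F4): fails — 0R2 but no w with 0Rw and 2R²w.
Valid on: (F3).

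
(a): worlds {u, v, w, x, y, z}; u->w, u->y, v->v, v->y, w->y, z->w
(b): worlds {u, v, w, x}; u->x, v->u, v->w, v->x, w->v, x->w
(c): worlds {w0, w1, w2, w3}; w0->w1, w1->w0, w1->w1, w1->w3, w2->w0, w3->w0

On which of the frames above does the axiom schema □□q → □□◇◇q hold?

This is the axiom for a generalized confluence (Geach) condition; its first-order frame correspondent is ∀x ∀z (xR²z → ∃w (xR²w ∧ zR²w)).
(a): fails — uR²y but no t with uR²t and yR²t.
(b): fails — wR²x but no t with wR²t and xR²t.
(c): holds.
Valid on: (c).

(c)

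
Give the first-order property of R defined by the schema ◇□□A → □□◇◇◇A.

This is a Sahlqvist (Geach-type) schema ◇^1□^2A → □^2◇^3A.
First-order correspondent: ∀x ∀y ∀z ((xRy ∧ xR²z) → ∃w (yR²w ∧ zR³w)).

∀x ∀y ∀z ((xRy ∧ xR²z) → ∃w (yR²w ∧ zR³w))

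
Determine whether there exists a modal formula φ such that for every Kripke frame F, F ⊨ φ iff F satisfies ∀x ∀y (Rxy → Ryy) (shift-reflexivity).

Yes: it is shift-reflexivity, defined by the T□ schema □(□p → p).
Suppose □(□p→p) is valid. Take Rxy and set V(p)={w : Ryw}. Then at y, □p holds; since □(□p→p) at x, □p→p at y, so p at y, i.e. Ryy.

Yes — defined by □(□p → p)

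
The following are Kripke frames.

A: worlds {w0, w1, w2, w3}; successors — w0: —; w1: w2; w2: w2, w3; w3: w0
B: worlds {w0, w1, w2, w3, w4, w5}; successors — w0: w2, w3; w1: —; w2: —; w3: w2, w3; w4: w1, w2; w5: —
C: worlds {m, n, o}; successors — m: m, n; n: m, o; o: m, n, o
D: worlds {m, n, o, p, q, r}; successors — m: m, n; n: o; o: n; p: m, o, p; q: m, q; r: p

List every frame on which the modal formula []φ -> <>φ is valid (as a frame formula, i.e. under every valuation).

C, D

The schema corresponds to seriality: forall x exists y Rxy.
A: fails — world w0 has no successor.
B: fails — world w1 has no successor.
C: satisfies the condition.
D: satisfies the condition.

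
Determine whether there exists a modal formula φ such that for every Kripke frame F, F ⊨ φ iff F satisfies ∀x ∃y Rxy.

Yes — defined by □p → ◇p

This is a Sahlqvist condition; the D axiom □p → ◇p defines it.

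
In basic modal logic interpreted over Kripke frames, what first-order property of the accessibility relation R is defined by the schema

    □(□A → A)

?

This schema is the T□ axiom.
It corresponds to shift-reflexivity: ∀x ∀y (Rxy → Ryy).

shift-reflexivity: ∀x ∀y (Rxy → Ryy)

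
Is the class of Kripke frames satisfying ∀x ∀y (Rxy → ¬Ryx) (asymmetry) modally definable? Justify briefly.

No

If a class were modally definable it would be closed under surjective bounded morphisms (Goldblatt–Thomason).
The 5-cycle (worlds a,b,c,d,e with a→b→c→d→e→a) is asymmetric. Mapping every world to a single reflexive point • is a surjective bounded morphism, and the reflexive point is not asymmetric (R•• but asymmetry requires ¬R••).
So no modal formula (or set of formulas) defines exactly the asymmetric frames.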